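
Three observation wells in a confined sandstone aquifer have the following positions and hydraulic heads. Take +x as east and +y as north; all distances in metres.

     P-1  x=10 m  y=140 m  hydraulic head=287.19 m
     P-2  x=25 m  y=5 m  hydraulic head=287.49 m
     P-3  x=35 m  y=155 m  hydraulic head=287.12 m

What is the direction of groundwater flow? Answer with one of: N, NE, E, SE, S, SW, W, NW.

Taking P-1 as reference: P-2−P-1 = (15, -135, +0.30); P-3−P-1 = (25, 15, -0.07).
Determinant of the coordinate differences = 15·15 − 25·(-135) = 3600.
∂h/∂x = [(+0.30)·15 − (-0.07)·(-135)] / 3600 = -0.001375
∂h/∂y = [15·(-0.07) − 25·(+0.30)] / 3600 = -0.002375
Flow = −∇h = (+0.001375 east, +0.002375 north), which points northeast.

NE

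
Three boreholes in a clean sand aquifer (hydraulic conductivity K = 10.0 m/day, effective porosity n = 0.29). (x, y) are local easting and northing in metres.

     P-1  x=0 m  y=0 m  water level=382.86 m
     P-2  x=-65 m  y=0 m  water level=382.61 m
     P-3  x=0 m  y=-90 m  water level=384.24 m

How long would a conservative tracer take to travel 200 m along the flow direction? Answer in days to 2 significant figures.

370 days

∂h/∂x = (382.61 − 382.86) / (-65 − 0) = +0.003846
∂h/∂y = (384.24 − 382.86) / (-90 − 0) = -0.01533
|∇h| = √(0.003846² + -0.01533²) = 0.01581
Seepage velocity v = K·i/n = 10.0 × 0.01581 / 0.29 = 0.5452 m/day.
t = 200 / 0.5452 = 366.8 days.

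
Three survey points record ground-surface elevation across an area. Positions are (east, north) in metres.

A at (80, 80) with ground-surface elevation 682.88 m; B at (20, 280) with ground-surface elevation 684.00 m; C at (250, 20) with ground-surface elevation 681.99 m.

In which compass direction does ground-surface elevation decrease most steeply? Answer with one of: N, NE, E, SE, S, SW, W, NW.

With z = a·x + b·y + c and A as origin, the differences give:
  (-60)·a + 200·b = +1.12
  170·a + (-60)·b = -0.89
Eliminate b (×(-60) and ×200, subtract): -30400·a = 110.800 → a = ∂z/∂x = -0.003645
Back-substitute: b = ∂z/∂y = +0.004507.
Steepest decrease is along −∇f = (+0.003645 E, -0.004507 N) → southeast.

SE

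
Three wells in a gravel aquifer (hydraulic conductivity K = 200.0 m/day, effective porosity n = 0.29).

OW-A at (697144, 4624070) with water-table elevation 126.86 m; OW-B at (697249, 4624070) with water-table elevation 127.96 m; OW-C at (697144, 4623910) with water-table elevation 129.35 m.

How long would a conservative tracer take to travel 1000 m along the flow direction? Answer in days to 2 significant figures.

∂h/∂x = (127.96 − 126.86) / (697249 − 697144) = +0.01048
∂h/∂y = (129.35 − 126.86) / (4623910 − 4624070) = -0.01556
|∇h| = √(0.01048² + -0.01556²) = 0.01876
Seepage velocity v = K·i/n = 200.0 × 0.01876 / 0.29 = 12.94 m/day.
t = 1000 / 12.94 = 77.28 days.

77 days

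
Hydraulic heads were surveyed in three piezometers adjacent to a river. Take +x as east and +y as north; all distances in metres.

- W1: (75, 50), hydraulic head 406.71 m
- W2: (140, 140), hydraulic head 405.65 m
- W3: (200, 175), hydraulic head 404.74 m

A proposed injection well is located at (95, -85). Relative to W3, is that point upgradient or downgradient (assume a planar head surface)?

upgradient

Differences from W1: to W2 (Δx, Δy, Δh) = (65, 90, -1.06); to W3 = (125, 125, -1.97).
Solve a·Δx + b·Δy = Δh: det = 65·125 − 125·90 = -3125.
∂h/∂x = [(-1.06)·125 − (-1.97)·90] / -3125 = -0.01434
∂h/∂y = [65·(-1.97) − 125·(-1.06)] / -3125 = -0.001424
Head at (95, -85) = 406.71 + (-0.01434)·(20) + (-0.001424)·(-135) = 406.62 m.
That is higher than the 404.74 m at W3, so the point is upgradient.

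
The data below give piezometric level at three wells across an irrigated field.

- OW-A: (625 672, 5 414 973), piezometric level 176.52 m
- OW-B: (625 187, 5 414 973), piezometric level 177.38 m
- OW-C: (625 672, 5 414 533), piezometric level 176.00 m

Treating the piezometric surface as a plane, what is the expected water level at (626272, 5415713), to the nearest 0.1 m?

∂h/∂x = (177.38 − 176.52) / (625187 − 625672) = -0.001773
∂h/∂y = (176.00 − 176.52) / (5414533 − 5414973) = +0.001182
h(626272, 5415713) = 176.52 + (-0.001773)·(600) + (+0.001182)·(740) = 176.52 -1.064 +0.875 = 176.331 m.

176.3 m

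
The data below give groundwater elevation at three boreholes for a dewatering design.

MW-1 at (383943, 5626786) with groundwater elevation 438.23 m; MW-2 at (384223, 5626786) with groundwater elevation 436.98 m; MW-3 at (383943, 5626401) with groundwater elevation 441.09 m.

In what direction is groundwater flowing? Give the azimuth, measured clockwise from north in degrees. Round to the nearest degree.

031°

∂h/∂x = (436.98 − 438.23) / (384223 − 383943) = -0.004464
∂h/∂y = (441.09 − 438.23) / (5626401 − 5626786) = -0.007429
Flow direction (−∇h) has components (+0.004464 E, +0.007429 N).
Azimuth = atan2(E, N) = atan2(+0.004464, +0.007429) = 31.0° ≈ 031°.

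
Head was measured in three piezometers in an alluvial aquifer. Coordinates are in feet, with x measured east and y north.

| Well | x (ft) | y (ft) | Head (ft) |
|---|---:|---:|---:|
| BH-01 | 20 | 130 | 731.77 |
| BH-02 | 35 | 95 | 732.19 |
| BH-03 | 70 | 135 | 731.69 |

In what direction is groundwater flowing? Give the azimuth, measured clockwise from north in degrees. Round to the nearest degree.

002°

With h = a·x + b·y + c and BH-01 as origin, the differences give:
  15·a + (-35)·b = +0.42
  50·a + 5·b = -0.08
Eliminate b (×5 and ×(-35), subtract): 1825·a = -0.700 → a = ∂h/∂x = -0.0003836
Back-substitute: b = ∂h/∂y = -0.01216.
Flow direction (−∇h) has components (+0.0003836 E, +0.01216 N).
Azimuth = atan2(E, N) = atan2(+0.0003836, +0.01216) = 1.8° ≈ 002°.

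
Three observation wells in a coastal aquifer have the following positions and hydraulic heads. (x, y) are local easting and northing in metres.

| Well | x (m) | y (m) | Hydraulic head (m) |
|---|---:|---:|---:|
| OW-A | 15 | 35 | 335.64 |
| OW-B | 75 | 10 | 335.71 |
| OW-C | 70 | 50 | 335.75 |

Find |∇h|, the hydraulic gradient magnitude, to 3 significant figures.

Three-point gradient (reference OW-A): Δ to OW-B = (60, -25, +0.07), Δ to OW-C = (55, 15, +0.11).
∂h/∂x = +0.001670, ∂h/∂y = +0.001209 (det = 2275).
|∇h| = √(0.001670² + 0.001209²) = 0.002062

0.00206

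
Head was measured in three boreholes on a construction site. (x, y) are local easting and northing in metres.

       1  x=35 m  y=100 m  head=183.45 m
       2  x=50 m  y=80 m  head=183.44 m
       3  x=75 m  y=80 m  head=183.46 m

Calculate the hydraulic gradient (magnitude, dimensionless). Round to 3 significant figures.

0.00136

Taking 1 as reference: 2−1 = (15, -20, -0.01); 3−1 = (40, -20, +0.01).
Solve a·Δx + b·Δy = Δh: det = 15·(-20) − 40·(-20) = 500.
∂h/∂x = [(-0.01)·(-20) − (+0.01)·(-20)] / 500 = +0.0008000
∂h/∂y = [15·(+0.01) − 40·(-0.01)] / 500 = +0.001100
|∇h| = √(0.0008000² + 0.001100²) = 0.00136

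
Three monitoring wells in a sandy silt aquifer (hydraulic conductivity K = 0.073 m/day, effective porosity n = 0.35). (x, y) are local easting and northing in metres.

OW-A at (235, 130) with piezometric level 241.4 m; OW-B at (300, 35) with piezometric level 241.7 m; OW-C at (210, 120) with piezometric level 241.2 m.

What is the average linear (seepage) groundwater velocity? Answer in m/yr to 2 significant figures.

Three-point gradient (reference OW-A): Δ to OW-B = (65, -95, +0.3), Δ to OW-C = (-25, -10, -0.2).
∂h/∂x = +0.007273, ∂h/∂y = +0.001818 (det = -3025).
|∇h| = √(0.007273² + 0.001818²) = 0.007497
Seepage velocity v = K·i/n = 0.073 × 0.007497 / 0.35 = 0.001564 m/day = 0.5713 m/yr.

0.57 m/yr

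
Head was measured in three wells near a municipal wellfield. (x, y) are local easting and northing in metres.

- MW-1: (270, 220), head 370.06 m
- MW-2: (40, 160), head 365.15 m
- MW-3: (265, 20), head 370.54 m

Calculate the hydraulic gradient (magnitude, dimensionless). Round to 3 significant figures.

Three-point gradient (reference MW-1): Δ to MW-2 = (-230, -60, -4.91), Δ to MW-3 = (-5, -200, +0.48).
∂h/∂x = +0.02212, ∂h/∂y = -0.002953 (det = 45700).
|∇h| = √(0.02212² + -0.002953²) = 0.02232

0.0223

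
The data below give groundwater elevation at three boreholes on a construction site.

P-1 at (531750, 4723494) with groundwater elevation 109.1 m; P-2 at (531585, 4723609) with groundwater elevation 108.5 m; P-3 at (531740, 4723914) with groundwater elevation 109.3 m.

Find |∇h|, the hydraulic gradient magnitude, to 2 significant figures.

With h = a·x + b·y + c and P-1 as origin, the differences give:
  (-165)·a + 115·b = -0.6
  (-10)·a + 420·b = +0.2
Eliminate b (×420 and ×115, subtract): -68150·a = -275.00 → a = ∂h/∂x = +0.004035
Back-substitute: b = ∂h/∂y = +0.0005723.
|∇h| = √(0.004035² + 0.0005723²) = 0.004075

0.0041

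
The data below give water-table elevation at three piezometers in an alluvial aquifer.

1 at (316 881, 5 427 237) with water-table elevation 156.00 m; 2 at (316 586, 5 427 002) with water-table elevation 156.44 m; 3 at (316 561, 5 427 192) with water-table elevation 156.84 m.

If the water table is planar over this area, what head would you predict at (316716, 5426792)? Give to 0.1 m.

155.7 m

With h = a·x + b·y + c and 1 as origin, the differences give:
  (-295)·a + (-235)·b = +0.44
  (-320)·a + (-45)·b = +0.84
Eliminate b (×(-45) and ×(-235), subtract): -61925·a = 177.600 → a = ∂h/∂x = -0.002868
Back-substitute: b = ∂h/∂y = +0.001728.
h(316716, 5426792) = 156.00 + (-0.002868)·(-165) + (+0.001728)·(-445) = 156.00 +0.473 -0.769 = 155.704 m.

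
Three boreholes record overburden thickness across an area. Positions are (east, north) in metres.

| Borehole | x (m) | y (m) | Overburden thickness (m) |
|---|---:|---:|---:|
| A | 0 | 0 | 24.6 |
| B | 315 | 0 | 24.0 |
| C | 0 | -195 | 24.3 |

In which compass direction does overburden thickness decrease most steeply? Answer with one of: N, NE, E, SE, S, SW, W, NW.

SE

∂d/∂x = (24.0 − 24.6) / (315 − 0) = -0.001905
∂d/∂y = (24.3 − 24.6) / (-195 − 0) = +0.001538
Steepest decrease is along −∇f = (+0.001905 E, -0.001538 N) → southeast.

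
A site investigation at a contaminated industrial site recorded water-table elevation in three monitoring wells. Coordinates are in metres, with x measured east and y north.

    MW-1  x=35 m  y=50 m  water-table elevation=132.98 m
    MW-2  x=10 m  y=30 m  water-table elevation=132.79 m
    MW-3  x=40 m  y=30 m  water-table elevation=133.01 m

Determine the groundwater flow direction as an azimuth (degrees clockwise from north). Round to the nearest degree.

267°

Differences from MW-1: to MW-2 (Δx, Δy, Δh) = (-25, -20, -0.19); to MW-3 = (5, -20, +0.03).
Determinant of the coordinate differences = (-25)·(-20) − 5·(-20) = 600.
∂h/∂x = [(-0.19)·(-20) − (+0.03)·(-20)] / 600 = +0.007333
∂h/∂y = [(-25)·(+0.03) − 5·(-0.19)] / 600 = +0.0003333
Flow direction (−∇h) has components (-0.007333 E, -0.0003333 N).
Azimuth = atan2(E, N) = atan2(-0.007333, -0.0003333) = 267.4° ≈ 267°.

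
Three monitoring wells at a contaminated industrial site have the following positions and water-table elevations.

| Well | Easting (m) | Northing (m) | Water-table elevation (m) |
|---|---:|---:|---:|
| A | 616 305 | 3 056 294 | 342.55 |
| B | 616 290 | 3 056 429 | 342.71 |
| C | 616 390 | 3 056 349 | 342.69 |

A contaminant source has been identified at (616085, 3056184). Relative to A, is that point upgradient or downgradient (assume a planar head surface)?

downgradient

With h = a·x + b·y + c and A as origin, the differences give:
  (-15)·a + 135·b = +0.16
  85·a + 55·b = +0.14
Eliminate b (×55 and ×135, subtract): -12300·a = -10.100 → a = ∂h/∂x = +0.0008211
Back-substitute: b = ∂h/∂y = +0.001276.
Head at (616085, 3056184) = 342.55 + (+0.0008211)·(-220) + (+0.001276)·(-110) = 342.23 m.
That is lower than the 342.55 m at A, so the point is downgradient.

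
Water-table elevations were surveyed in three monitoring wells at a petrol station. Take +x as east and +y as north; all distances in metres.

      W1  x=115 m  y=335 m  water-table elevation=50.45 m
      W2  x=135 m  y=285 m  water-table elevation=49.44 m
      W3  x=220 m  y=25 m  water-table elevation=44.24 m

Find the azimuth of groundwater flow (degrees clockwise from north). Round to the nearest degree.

172°

With h = a·x + b·y + c and W1 as origin, the differences give:
  20·a + (-50)·b = -1.01
  105·a + (-310)·b = -6.21
Eliminate b (×(-310) and ×(-50), subtract): -950·a = 2.600 → a = ∂h/∂x = -0.002737
Back-substitute: b = ∂h/∂y = +0.01911.
Flow direction (−∇h) has components (+0.002737 E, -0.01911 N).
Azimuth = atan2(E, N) = atan2(+0.002737, -0.01911) = 171.8° ≈ 172°.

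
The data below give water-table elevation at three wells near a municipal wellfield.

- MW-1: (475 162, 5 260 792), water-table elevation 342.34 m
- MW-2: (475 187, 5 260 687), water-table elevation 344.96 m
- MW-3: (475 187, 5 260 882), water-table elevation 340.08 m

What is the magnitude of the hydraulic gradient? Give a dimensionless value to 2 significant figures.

Taking MW-1 as reference: MW-2−MW-1 = (25, -105, +2.62); MW-3−MW-1 = (25, 90, -2.26).
Solve a·Δx + b·Δy = Δh: det = 25·90 − 25·(-105) = 4875.
∂h/∂x = [(+2.62)·90 − (-2.26)·(-105)] / 4875 = -0.0003077
∂h/∂y = [25·(-2.26) − 25·(+2.62)] / 4875 = -0.02503
|∇h| = √(-0.0003077² + -0.02503²) = 0.02503

0.025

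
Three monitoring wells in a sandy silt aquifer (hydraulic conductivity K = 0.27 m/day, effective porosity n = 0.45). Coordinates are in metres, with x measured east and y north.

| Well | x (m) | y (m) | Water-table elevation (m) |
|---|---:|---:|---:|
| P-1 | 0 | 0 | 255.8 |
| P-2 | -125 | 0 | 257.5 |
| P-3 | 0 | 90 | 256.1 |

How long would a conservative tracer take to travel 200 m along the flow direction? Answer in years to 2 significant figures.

∂h/∂x = (257.5 − 255.8) / (-125 − 0) = -0.01360
∂h/∂y = (256.1 − 255.8) / (90 − 0) = +0.003333
|∇h| = √(-0.01360² + 0.003333²) = 0.014
Seepage velocity v = K·i/n = 0.27 × 0.014 / 0.45 = 0.0084 m/day.
t = 200 / 0.0084 = 2.381e+04 days = 65.2 years.

65 years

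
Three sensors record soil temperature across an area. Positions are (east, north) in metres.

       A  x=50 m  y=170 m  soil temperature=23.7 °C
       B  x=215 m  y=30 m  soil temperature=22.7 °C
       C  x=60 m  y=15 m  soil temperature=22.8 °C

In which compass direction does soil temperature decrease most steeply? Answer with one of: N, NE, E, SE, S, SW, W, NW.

Differences from A: to B (Δx, Δy, Δh) = (165, -140, -1.0); to C = (10, -155, -0.9).
Determinant of the coordinate differences = 165·(-155) − 10·(-140) = -24175.
∂T/∂x = [(-1.0)·(-155) − (-0.9)·(-140)] / -24175 = -0.001200
∂T/∂y = [165·(-0.9) − 10·(-1.0)] / -24175 = +0.005729
Steepest decrease is along −∇f = (+0.001200 E, -0.005729 N) → south.

S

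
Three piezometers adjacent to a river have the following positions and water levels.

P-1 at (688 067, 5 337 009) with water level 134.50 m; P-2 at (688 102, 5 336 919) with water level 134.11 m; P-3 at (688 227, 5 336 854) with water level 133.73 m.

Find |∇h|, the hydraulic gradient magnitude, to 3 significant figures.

Three-point gradient (reference P-1): Δ to P-2 = (35, -90, -0.39), Δ to P-3 = (160, -155, -0.77).
∂h/∂x = -0.0009861, ∂h/∂y = +0.003950 (det = 8975).
|∇h| = √(-0.0009861² + 0.003950²) = 0.004071

0.00407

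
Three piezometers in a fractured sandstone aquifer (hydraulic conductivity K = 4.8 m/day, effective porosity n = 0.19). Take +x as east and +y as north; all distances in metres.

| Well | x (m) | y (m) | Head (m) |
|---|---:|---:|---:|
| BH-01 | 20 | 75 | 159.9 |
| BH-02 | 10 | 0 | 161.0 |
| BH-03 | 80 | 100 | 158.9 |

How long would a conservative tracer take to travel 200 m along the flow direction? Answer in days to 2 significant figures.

460 days

With h = a·x + b·y + c and BH-01 as origin, the differences give:
  (-10)·a + (-75)·b = +1.1
  60·a + 25·b = -1.0
Eliminate b (×25 and ×(-75), subtract): 4250·a = -47.50 → a = ∂h/∂x = -0.01118
Back-substitute: b = ∂h/∂y = -0.01318.
|∇h| = √(-0.01118² + -0.01318²) = 0.01728
Seepage velocity v = K·i/n = 4.8 × 0.01728 / 0.19 = 0.4365 m/day.
t = 200 / 0.4365 = 458.2 days.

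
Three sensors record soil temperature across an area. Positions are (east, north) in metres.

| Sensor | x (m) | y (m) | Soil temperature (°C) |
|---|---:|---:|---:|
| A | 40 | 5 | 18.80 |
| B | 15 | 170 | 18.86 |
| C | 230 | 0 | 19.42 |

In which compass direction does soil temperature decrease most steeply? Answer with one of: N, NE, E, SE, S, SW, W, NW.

W

Differences from A: to B (Δx, Δy, Δh) = (-25, 165, +0.06); to C = (190, -5, +0.62).
Determinant of the coordinate differences = (-25)·(-5) − 190·165 = -31225.
∂T/∂x = [(+0.06)·(-5) − (+0.62)·165] / -31225 = +0.003286
∂T/∂y = [(-25)·(+0.62) − 190·(+0.06)] / -31225 = +0.0008615
Steepest decrease is along −∇f = (-0.003286 E, -0.0008615 N) → west.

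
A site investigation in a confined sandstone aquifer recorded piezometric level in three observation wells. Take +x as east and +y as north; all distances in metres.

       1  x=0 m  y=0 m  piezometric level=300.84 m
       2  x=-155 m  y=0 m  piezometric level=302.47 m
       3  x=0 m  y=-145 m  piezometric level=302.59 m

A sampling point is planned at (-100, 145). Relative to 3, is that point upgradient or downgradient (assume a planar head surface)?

downgradient

∂h/∂x = (302.47 − 300.84) / (-155 − 0) = -0.01052
∂h/∂y = (302.59 − 300.84) / (-145 − 0) = -0.01207
Head at (-100, 145) = 300.84 + (-0.01052)·(-100) + (-0.01207)·(145) = 300.14 m.
That is lower than the 302.59 m at 3, so the point is downgradient.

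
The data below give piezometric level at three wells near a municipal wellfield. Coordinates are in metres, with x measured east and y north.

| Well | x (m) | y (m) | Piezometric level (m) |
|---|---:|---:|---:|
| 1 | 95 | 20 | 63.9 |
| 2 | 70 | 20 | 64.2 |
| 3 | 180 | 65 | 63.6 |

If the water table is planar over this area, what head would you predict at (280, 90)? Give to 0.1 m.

62.8 m

Differences from 1: to 2 (Δx, Δy, Δh) = (-25, 0, +0.3); to 3 = (85, 45, -0.3).
Solve a·Δx + b·Δy = Δh: det = (-25)·45 − 85·0 = -1125.
∂h/∂x = [(+0.3)·45 − (-0.3)·0] / -1125 = -0.01200
∂h/∂y = [(-25)·(-0.3) − 85·(+0.3)] / -1125 = +0.01600
h(280, 90) = 63.9 + (-0.01200)·(185) + (+0.01600)·(70) = 63.9 -2.220 +1.120 = 62.800 m.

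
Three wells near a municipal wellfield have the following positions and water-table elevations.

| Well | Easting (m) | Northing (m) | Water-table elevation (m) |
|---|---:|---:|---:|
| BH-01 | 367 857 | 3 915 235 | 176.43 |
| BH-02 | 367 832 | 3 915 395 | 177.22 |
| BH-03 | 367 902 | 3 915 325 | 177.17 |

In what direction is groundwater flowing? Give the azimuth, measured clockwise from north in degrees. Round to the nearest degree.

With h = a·x + b·y + c and BH-01 as origin, the differences give:
  (-25)·a + 160·b = +0.79
  45·a + 90·b = +0.74
Eliminate b (×90 and ×160, subtract): -9450·a = -47.300 → a = ∂h/∂x = +0.005005
Back-substitute: b = ∂h/∂y = +0.005720.
Flow direction (−∇h) has components (-0.005005 E, -0.005720 N).
Azimuth = atan2(E, N) = atan2(-0.005005, -0.005720) = 221.2° ≈ 221°.

221°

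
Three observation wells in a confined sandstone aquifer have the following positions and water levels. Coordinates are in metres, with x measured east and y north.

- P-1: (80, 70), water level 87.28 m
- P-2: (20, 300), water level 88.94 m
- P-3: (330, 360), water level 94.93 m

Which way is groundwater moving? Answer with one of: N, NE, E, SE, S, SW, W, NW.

SW

Differences from P-1: to P-2 (Δx, Δy, Δh) = (-60, 230, +1.66); to P-3 = (250, 290, +7.65).
Solve a·Δx + b·Δy = Δh: det = (-60)·290 − 250·230 = -74900.
∂h/∂x = [(+1.66)·290 − (+7.65)·230] / -74900 = +0.01706
∂h/∂y = [(-60)·(+7.65) − 250·(+1.66)] / -74900 = +0.01167
Flow = −∇h = (-0.01706 east, -0.01167 north), which points southwest.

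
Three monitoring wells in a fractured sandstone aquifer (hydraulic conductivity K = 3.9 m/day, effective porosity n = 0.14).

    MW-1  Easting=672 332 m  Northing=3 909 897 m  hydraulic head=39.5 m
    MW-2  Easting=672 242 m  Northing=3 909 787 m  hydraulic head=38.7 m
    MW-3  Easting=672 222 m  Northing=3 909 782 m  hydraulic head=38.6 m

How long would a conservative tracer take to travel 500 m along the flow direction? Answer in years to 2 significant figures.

8.7 years

With h = a·x + b·y + c and MW-1 as origin, the differences give:
  (-90)·a + (-110)·b = -0.8
  (-110)·a + (-115)·b = -0.9
Eliminate b (×(-115) and ×(-110), subtract): -1750·a = -7.00 → a = ∂h/∂x = +0.004000
Back-substitute: b = ∂h/∂y = +0.004000.
|∇h| = √(0.004000² + 0.004000²) = 0.005657
Seepage velocity v = K·i/n = 3.9 × 0.005657 / 0.14 = 0.1576 m/day.
t = 500 / 0.1576 = 3173 days = 8.69 years.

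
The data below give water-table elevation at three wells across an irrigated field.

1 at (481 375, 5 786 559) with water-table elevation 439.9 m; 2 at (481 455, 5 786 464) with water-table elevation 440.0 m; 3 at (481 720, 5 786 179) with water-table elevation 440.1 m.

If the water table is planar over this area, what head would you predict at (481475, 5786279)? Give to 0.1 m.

Differences from 1: to 2 (Δx, Δy, Δh) = (80, -95, +0.1); to 3 = (345, -380, +0.2).
Solve a·Δx + b·Δy = Δh: det = 80·(-380) − 345·(-95) = 2375.
∂h/∂x = [(+0.1)·(-380) − (+0.2)·(-95)] / 2375 = -0.008000
∂h/∂y = [80·(+0.2) − 345·(+0.1)] / 2375 = -0.007789
h(481475, 5786279) = 439.9 + (-0.008000)·(100) + (-0.007789)·(-280) = 439.9 -0.800 +2.181 = 441.281 m.

441.3 m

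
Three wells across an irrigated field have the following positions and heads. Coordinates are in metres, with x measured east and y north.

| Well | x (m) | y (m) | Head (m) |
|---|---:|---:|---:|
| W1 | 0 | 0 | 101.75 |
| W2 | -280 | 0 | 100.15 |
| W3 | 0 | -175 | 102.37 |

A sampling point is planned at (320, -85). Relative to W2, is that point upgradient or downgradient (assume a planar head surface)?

∂h/∂x = (100.15 − 101.75) / (-280 − 0) = +0.005714
∂h/∂y = (102.37 − 101.75) / (-175 − 0) = -0.003543
Head at (320, -85) = 101.75 + (+0.005714)·(320) + (-0.003543)·(-85) = 103.88 m.
That is higher than the 100.15 m at W2, so the point is upgradient.

upgradient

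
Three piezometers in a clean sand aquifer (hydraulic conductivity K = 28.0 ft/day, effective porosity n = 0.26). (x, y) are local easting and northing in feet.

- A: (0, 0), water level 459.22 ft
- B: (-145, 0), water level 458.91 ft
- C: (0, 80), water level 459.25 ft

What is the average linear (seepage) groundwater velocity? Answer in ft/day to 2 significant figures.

0.23 ft/day

∂h/∂x = (458.91 − 459.22) / (-145 − 0) = +0.002138
∂h/∂y = (459.25 − 459.22) / (80 − 0) = +0.0003750
|∇h| = √(0.002138² + 0.0003750²) = 0.002171
Seepage velocity v = K·i/n = 28.0 × 0.002171 / 0.26 = 0.2338 ft/day.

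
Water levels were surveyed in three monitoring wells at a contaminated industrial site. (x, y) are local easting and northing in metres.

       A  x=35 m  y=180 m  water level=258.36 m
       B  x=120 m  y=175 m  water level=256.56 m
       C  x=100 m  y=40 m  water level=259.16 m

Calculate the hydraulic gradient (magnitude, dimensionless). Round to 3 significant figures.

0.0273

Differences from A: to B (Δx, Δy, Δh) = (85, -5, -1.80); to C = (65, -140, +0.80).
Solve a·Δx + b·Δy = Δh: det = 85·(-140) − 65·(-5) = -11575.
∂h/∂x = [(-1.80)·(-140) − (+0.80)·(-5)] / -11575 = -0.02212
∂h/∂y = [85·(+0.80) − 65·(-1.80)] / -11575 = -0.01598
|∇h| = √(-0.02212² + -0.01598²) = 0.02729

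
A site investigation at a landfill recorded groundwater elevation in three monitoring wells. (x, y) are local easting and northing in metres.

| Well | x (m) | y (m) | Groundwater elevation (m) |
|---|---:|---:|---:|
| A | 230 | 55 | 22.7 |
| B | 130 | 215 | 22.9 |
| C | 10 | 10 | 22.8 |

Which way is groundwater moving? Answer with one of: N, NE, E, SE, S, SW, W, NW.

SE

Differences from A: to B (Δx, Δy, Δh) = (-100, 160, +0.2); to C = (-220, -45, +0.1).
Determinant of the coordinate differences = (-100)·(-45) − (-220)·160 = 39700.
∂h/∂x = [(+0.2)·(-45) − (+0.1)·160] / 39700 = -0.0006297
∂h/∂y = [(-100)·(+0.1) − (-220)·(+0.2)] / 39700 = +0.0008564
Flow = −∇h = (+0.0006297 east, -0.0008564 north), which points southeast.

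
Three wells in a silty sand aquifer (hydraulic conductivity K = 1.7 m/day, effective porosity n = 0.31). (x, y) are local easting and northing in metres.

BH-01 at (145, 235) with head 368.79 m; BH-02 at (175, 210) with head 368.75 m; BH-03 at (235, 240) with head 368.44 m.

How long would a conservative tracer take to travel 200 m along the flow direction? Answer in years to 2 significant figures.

21 years

Taking BH-01 as reference: BH-02−BH-01 = (30, -25, -0.04); BH-03−BH-01 = (90, 5, -0.35).
Solve a·Δx + b·Δy = Δh: det = 30·5 − 90·(-25) = 2400.
∂h/∂x = [(-0.04)·5 − (-0.35)·(-25)] / 2400 = -0.003729
∂h/∂y = [30·(-0.35) − 90·(-0.04)] / 2400 = -0.002875
|∇h| = √(-0.003729² + -0.002875²) = 0.004709
Seepage velocity v = K·i/n = 1.7 × 0.004709 / 0.31 = 0.02582 m/day.
t = 200 / 0.02582 = 7746 days = 21.2 years.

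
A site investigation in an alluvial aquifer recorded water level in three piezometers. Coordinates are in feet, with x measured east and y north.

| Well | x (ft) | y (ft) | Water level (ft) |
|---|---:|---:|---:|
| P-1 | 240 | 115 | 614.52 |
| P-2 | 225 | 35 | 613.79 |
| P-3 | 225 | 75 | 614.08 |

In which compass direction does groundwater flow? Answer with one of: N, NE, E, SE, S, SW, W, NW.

SW

Differences from P-1: to P-2 (Δx, Δy, Δh) = (-15, -80, -0.73); to P-3 = (-15, -40, -0.44).
Solve a·Δx + b·Δy = Δh: det = (-15)·(-40) − (-15)·(-80) = -600.
∂h/∂x = [(-0.73)·(-40) − (-0.44)·(-80)] / -600 = +0.010000
∂h/∂y = [(-15)·(-0.44) − (-15)·(-0.73)] / -600 = +0.007250
Flow = −∇h = (-0.010000 east, -0.007250 north), which points southwest.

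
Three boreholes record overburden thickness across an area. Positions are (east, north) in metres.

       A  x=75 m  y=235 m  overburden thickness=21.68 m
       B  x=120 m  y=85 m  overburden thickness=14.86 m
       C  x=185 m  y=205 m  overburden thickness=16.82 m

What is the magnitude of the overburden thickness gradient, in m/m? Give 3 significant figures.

0.0493 m/m

Differences from A: to B (Δx, Δy, Δh) = (45, -150, -6.82); to C = (110, -30, -4.86).
Determinant of the coordinate differences = 45·(-30) − 110·(-150) = 15150.
∂d/∂x = [(-6.82)·(-30) − (-4.86)·(-150)] / 15150 = -0.03461
∂d/∂y = [45·(-4.86) − 110·(-6.82)] / 15150 = +0.03508
|∇f| = √(-0.03461² + 0.03508²) = 0.04928 m/m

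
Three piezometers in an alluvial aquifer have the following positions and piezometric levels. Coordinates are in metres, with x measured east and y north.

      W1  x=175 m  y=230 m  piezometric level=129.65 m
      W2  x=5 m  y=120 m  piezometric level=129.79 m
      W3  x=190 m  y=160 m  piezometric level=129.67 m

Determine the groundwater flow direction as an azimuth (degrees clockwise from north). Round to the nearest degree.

With h = a·x + b·y + c and W1 as origin, the differences give:
  (-170)·a + (-110)·b = +0.14
  15·a + (-70)·b = +0.02
Eliminate b (×(-70) and ×(-110), subtract): 13550·a = -7.600 → a = ∂h/∂x = -0.0005609
Back-substitute: b = ∂h/∂y = -0.0004059.
Flow direction (−∇h) has components (+0.0005609 E, +0.0004059 N).
Azimuth = atan2(E, N) = atan2(+0.0005609, +0.0004059) = 54.1° ≈ 054°.

054°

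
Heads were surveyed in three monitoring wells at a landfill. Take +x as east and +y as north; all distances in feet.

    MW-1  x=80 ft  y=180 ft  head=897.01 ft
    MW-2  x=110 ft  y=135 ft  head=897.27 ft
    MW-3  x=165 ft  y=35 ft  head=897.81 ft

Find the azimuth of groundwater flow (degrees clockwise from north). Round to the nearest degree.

318°

With h = a·x + b·y + c and MW-1 as origin, the differences give:
  30·a + (-45)·b = +0.26
  85·a + (-145)·b = +0.80
Eliminate b (×(-145) and ×(-45), subtract): -525·a = -1.700 → a = ∂h/∂x = +0.003238
Back-substitute: b = ∂h/∂y = -0.003619.
Flow direction (−∇h) has components (-0.003238 E, +0.003619 N).
Azimuth = atan2(E, N) = atan2(-0.003238, +0.003619) = 318.2° ≈ 318°.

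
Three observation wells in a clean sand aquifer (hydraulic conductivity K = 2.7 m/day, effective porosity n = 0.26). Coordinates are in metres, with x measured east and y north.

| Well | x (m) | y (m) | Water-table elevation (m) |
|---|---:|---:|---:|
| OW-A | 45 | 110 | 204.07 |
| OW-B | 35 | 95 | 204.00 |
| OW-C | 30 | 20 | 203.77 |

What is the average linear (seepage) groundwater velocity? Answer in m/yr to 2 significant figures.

15 m/yr

Taking OW-A as reference: OW-B−OW-A = (-10, -15, -0.07); OW-C−OW-A = (-15, -90, -0.30).
Determinant of the coordinate differences = (-10)·(-90) − (-15)·(-15) = 675.
∂h/∂x = [(-0.07)·(-90) − (-0.30)·(-15)] / 675 = +0.002667
∂h/∂y = [(-10)·(-0.30) − (-15)·(-0.07)] / 675 = +0.002889
|∇h| = √(0.002667² + 0.002889²) = 0.003932
Seepage velocity v = K·i/n = 2.7 × 0.003932 / 0.26 = 0.04083 m/day = 14.91 m/yr.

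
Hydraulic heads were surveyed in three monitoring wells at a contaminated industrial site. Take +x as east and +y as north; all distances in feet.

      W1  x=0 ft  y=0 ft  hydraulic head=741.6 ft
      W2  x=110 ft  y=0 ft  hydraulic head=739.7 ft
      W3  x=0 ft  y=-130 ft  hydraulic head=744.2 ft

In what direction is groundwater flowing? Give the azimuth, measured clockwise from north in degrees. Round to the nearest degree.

∂h/∂x = (739.7 − 741.6) / (110 − 0) = -0.01727
∂h/∂y = (744.2 − 741.6) / (-130 − 0) = -0.02000
Flow direction (−∇h) has components (+0.01727 E, +0.02000 N).
Azimuth = atan2(E, N) = atan2(+0.01727, +0.02000) = 40.8° ≈ 041°.

041°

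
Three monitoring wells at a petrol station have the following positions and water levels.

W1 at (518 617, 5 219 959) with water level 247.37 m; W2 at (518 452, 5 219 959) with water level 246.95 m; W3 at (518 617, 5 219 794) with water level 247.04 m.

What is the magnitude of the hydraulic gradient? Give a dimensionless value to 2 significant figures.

∂h/∂x = (246.95 − 247.37) / (518452 − 518617) = +0.002545
∂h/∂y = (247.04 − 247.37) / (5219794 − 5219959) = +0.002000
|∇h| = √(0.002545² + 0.002000²) = 0.003237

0.0032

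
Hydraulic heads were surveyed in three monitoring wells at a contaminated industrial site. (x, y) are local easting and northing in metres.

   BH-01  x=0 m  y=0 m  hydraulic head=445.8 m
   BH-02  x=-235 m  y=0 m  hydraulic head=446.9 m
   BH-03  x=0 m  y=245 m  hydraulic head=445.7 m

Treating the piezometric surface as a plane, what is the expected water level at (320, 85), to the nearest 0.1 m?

∂h/∂x = (446.9 − 445.8) / (-235 − 0) = -0.004681
∂h/∂y = (445.7 − 445.8) / (245 − 0) = -0.0004082
h(320, 85) = 445.8 + (-0.004681)·(320) + (-0.0004082)·(85) = 445.8 -1.498 -0.035 = 444.267 m.

444.3 m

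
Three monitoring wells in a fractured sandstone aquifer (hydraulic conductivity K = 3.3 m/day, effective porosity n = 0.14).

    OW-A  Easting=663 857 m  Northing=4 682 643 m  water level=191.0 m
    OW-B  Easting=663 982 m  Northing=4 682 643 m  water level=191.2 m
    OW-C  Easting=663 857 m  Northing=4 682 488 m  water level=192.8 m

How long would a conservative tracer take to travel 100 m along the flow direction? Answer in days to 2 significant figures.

∂h/∂x = (191.2 − 191.0) / (663982 − 663857) = +0.001600
∂h/∂y = (192.8 − 191.0) / (4682488 − 4682643) = -0.01161
|∇h| = √(0.001600² + -0.01161²) = 0.01172
Seepage velocity v = K·i/n = 3.3 × 0.01172 / 0.14 = 0.2763 m/day.
t = 100 / 0.2763 = 361.9 days.

360 days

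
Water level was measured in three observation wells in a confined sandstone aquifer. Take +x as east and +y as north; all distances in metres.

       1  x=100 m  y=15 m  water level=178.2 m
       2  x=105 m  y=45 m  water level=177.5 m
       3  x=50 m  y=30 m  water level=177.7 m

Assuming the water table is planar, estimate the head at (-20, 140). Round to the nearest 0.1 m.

174.9 m

With h = a·x + b·y + c and 1 as origin, the differences give:
  5·a + 30·b = -0.7
  (-50)·a + 15·b = -0.5
Eliminate b (×15 and ×30, subtract): 1575·a = 4.50 → a = ∂h/∂x = +0.002857
Back-substitute: b = ∂h/∂y = -0.02381.
h(-20, 140) = 178.2 + (+0.002857)·(-120) + (-0.02381)·(125) = 178.2 -0.343 -2.976 = 174.881 m.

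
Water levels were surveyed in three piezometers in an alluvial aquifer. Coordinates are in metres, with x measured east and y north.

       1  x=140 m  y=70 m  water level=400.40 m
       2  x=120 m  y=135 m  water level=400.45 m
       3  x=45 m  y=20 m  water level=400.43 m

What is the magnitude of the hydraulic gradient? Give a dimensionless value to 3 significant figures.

With h = a·x + b·y + c and 1 as origin, the differences give:
  (-20)·a + 65·b = +0.05
  (-95)·a + (-50)·b = +0.03
Eliminate b (×(-50) and ×65, subtract): 7175·a = -4.450 → a = ∂h/∂x = -0.0006202
Back-substitute: b = ∂h/∂y = +0.0005784.
|∇h| = √(-0.0006202² + 0.0005784²) = 0.0008481

0.000848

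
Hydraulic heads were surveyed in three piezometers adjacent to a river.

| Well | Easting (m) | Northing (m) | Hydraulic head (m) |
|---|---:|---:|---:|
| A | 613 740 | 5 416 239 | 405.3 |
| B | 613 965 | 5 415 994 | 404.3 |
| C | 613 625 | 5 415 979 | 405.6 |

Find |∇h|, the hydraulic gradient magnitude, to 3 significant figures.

0.00389

Differences from A: to B (Δx, Δy, Δh) = (225, -245, -1.0); to C = (-115, -260, +0.3).
Determinant of the coordinate differences = 225·(-260) − (-115)·(-245) = -86675.
∂h/∂x = [(-1.0)·(-260) − (+0.3)·(-245)] / -86675 = -0.003848
∂h/∂y = [225·(+0.3) − (-115)·(-1.0)] / -86675 = +0.0005480
|∇h| = √(-0.003848² + 0.0005480²) = 0.003887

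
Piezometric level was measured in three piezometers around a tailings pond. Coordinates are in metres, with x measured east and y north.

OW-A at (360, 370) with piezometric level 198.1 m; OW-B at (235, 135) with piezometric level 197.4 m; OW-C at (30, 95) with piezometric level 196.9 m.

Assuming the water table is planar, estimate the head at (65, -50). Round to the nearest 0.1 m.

196.7 m

Three-point gradient (reference OW-A): Δ to OW-B = (-125, -235, -0.7), Δ to OW-C = (-330, -275, -1.2).
∂h/∂x = +0.002073, ∂h/∂y = +0.001876 (det = -43175).
h(65, -50) = 198.1 + (+0.002073)·(-295) + (+0.001876)·(-420) = 198.1 -0.612 -0.788 = 196.701 m.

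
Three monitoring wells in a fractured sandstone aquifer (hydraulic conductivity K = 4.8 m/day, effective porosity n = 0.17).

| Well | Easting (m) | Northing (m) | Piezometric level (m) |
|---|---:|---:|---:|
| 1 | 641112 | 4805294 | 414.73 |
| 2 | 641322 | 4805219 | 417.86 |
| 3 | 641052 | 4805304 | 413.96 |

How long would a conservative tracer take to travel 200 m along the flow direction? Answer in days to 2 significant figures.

460 days

Differences from 1: to 2 (Δx, Δy, Δh) = (210, -75, +3.13); to 3 = (-60, 10, -0.77).
Determinant of the coordinate differences = 210·10 − (-60)·(-75) = -2400.
∂h/∂x = [(+3.13)·10 − (-0.77)·(-75)] / -2400 = +0.01102
∂h/∂y = [210·(-0.77) − (-60)·(+3.13)] / -2400 = -0.01087
|∇h| = √(0.01102² + -0.01087²) = 0.01548
Seepage velocity v = K·i/n = 4.8 × 0.01548 / 0.17 = 0.4371 m/day.
t = 200 / 0.4371 = 457.6 days.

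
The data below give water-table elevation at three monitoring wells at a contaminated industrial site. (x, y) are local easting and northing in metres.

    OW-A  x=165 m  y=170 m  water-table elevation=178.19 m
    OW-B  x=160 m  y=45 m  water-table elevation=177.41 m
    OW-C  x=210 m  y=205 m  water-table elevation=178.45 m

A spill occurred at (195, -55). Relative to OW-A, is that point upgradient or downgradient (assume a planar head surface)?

Differences from OW-A: to OW-B (Δx, Δy, Δh) = (-5, -125, -0.78); to OW-C = (45, 35, +0.26).
Solve a·Δx + b·Δy = Δh: det = (-5)·35 − 45·(-125) = 5450.
∂h/∂x = [(-0.78)·35 − (+0.26)·(-125)] / 5450 = +0.0009541
∂h/∂y = [(-5)·(+0.26) − 45·(-0.78)] / 5450 = +0.006202
Head at (195, -55) = 178.19 + (+0.0009541)·(30) + (+0.006202)·(-225) = 176.82 m.
That is lower than the 178.19 m at OW-A, so the point is downgradient.

downgradient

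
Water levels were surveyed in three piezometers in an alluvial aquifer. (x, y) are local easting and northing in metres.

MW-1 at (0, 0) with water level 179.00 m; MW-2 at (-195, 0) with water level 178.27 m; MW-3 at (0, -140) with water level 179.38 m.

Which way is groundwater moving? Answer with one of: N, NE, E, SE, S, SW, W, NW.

∂h/∂x = (178.27 − 179.00) / (-195 − 0) = +0.003744
∂h/∂y = (179.38 − 179.00) / (-140 − 0) = -0.002714
Flow = −∇h = (-0.003744 east, +0.002714 north), which points northwest.

NW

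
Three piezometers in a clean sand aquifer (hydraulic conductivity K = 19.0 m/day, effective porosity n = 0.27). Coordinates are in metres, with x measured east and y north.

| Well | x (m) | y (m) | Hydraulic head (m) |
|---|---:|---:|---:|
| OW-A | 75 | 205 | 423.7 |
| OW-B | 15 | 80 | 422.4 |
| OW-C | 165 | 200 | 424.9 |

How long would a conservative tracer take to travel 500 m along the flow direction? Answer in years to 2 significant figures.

Differences from OW-A: to OW-B (Δx, Δy, Δh) = (-60, -125, -1.3); to OW-C = (90, -5, +1.2).
Determinant of the coordinate differences = (-60)·(-5) − 90·(-125) = 11550.
∂h/∂x = [(-1.3)·(-5) − (+1.2)·(-125)] / 11550 = +0.01355
∂h/∂y = [(-60)·(+1.2) − 90·(-1.3)] / 11550 = +0.003896
|∇h| = √(0.01355² + 0.003896²) = 0.0141
Seepage velocity v = K·i/n = 19.0 × 0.0141 / 0.27 = 0.9922 m/day.
t = 500 / 0.9922 = 503.9 days = 1.38 years.

1.4 years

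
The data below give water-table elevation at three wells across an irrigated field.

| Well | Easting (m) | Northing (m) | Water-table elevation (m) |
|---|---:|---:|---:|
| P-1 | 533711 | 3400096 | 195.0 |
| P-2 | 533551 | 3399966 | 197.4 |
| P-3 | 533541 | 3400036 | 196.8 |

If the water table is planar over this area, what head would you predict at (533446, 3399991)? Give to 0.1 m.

Differences from P-1: to P-2 (Δx, Δy, Δh) = (-160, -130, +2.4); to P-3 = (-170, -60, +1.8).
Solve a·Δx + b·Δy = Δh: det = (-160)·(-60) − (-170)·(-130) = -12500.
∂h/∂x = [(+2.4)·(-60) − (+1.8)·(-130)] / -12500 = -0.007200
∂h/∂y = [(-160)·(+1.8) − (-170)·(+2.4)] / -12500 = -0.009600
h(533446, 3399991) = 195.0 + (-0.007200)·(-265) + (-0.009600)·(-105) = 195.0 +1.908 +1.008 = 197.916 m.

197.9 m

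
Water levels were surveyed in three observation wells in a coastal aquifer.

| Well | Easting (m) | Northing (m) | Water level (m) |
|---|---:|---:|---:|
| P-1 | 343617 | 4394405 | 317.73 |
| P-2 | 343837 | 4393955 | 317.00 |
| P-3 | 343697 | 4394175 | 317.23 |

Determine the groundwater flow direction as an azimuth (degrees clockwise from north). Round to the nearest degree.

Differences from P-1: to P-2 (Δx, Δy, Δh) = (220, -450, -0.73); to P-3 = (80, -230, -0.50).
Solve a·Δx + b·Δy = Δh: det = 220·(-230) − 80·(-450) = -14600.
∂h/∂x = [(-0.73)·(-230) − (-0.50)·(-450)] / -14600 = +0.003911
∂h/∂y = [220·(-0.50) − 80·(-0.73)] / -14600 = +0.003534
Flow direction (−∇h) has components (-0.003911 E, -0.003534 N).
Azimuth = atan2(E, N) = atan2(-0.003911, -0.003534) = 227.9° ≈ 228°.

228°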